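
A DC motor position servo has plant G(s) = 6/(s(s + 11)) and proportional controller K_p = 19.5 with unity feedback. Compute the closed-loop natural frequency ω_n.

With unity feedback the closed-loop characteristic equation is s² + 11s + 19.5·6 = s² + 11s + 117 = 0.
Matching s² + 2ζω_n s + ω_n²: ω_n = √117 = 10.82 rad/s and 2ζω_n = 11, so ζ = 11/(2·10.82) = 0.508.

ω_n = 10.8 rad/s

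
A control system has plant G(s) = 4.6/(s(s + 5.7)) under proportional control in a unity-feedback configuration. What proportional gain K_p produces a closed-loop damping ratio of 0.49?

K_p = 7.35

Closed-loop characteristic equation: s² + 5.7s + K_p·4.6 = 0.
So ω_n = √(4.6K_p) and 2ζω_n = 5.7, giving ζ = 5.7/(2√(4.6K_p)).
Setting ζ = 0.49: √(4.6K_p) = 5.7/(2·0.49) = 5.816, so K_p = 33.83/4.6 = 7.35.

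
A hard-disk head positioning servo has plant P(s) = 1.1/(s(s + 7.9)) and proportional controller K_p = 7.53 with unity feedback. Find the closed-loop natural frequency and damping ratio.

ω_n = 2.88 rad/s, ζ = 1.37

1 + K_p·P(s) = 0 gives s² + 7.9s + 8.283 = 0.
Matching s² + 2ζω_n s + ω_n²: ω_n = √8.283 = 2.878 rad/s and 2ζω_n = 7.9, so ζ = 7.9/(2·2.878) = 1.37.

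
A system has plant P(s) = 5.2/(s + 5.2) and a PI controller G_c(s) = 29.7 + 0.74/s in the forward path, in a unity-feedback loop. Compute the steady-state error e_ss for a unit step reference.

0

The open loop G_c(s)P(s) has a pole at the origin (type 1), so the static position error constant is infinite and e_ss = 1/(1+∞) = 0.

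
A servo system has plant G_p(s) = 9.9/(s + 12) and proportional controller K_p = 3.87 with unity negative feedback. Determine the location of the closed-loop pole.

s = -50.31

Closed-loop transfer function: T(s) = K_p·G_p(s)/(1 + K_p·G_p(s)) = 38.31/(s + 12 + 38.31) = 38.31/(s + 50.31).
The closed-loop pole is at s = −50.31.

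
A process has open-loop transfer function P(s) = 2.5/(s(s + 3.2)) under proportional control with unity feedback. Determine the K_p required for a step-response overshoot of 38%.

K_p = 11.8

From %OS = 100·exp(−πζ/√(1−ζ²)) = 38%, ζ = −ln(0.38)/√(π²+ln²(0.38)) = 0.2943.
Characteristic equation s² + 3.2s + 2.5K_p = 0 gives ζ = 3.2/(2√(2.5K_p)).
Setting ζ = 0.2943: √(2.5K_p) = 3.2/(2·0.2943) = 5.436, so K_p = 29.55/2.5 = 11.8.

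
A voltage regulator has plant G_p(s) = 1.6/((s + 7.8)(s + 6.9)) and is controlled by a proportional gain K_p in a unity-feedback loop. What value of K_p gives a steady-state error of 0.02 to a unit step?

K_p = 1650

For a type-0 loop with proportional control, e_ss = 1/(1 + K_p·G_p(0)).
G_p(0) = 0.02973. Require 1/(1 + K_p·0.02973) = 0.02, so 1 + 0.02973·K_p = 50.
K_p = (50 − 1)/0.02973 = 1650.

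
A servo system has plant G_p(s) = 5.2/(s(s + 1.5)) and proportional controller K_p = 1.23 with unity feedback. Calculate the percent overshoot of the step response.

From 1 + K_pG_p(s) = 0: s² + 1.5s + 6.396 = 0 ⇒ ω_n = 2.529, ζ = 0.2966.
%OS = 100·exp(−πζ/√(1−ζ²)) = 100·exp(−π·0.2966/√0.9121) = 37.7%.

37.7%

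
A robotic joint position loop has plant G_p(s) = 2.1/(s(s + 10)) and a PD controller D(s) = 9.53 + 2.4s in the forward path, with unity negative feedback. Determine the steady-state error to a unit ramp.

0.5

The loop has one pole at the origin (type 1). Velocity error constant K_v = lim_{s→0} s·D(s)G_p(s) = 9.53·2.1/10 = 2.001.
Steady-state error to a unit ramp: e_ss = 1/K_v = 0.5.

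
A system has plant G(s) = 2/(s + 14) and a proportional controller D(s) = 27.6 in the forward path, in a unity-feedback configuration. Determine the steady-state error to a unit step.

0.202

The loop is type 0. Static position error constant K_pos = D(0)·G(0) = 27.6·0.1429 = 3.943.
Steady-state error to a unit step: e_ss = 1/(1+K_pos) = 1/4.943 = 0.202.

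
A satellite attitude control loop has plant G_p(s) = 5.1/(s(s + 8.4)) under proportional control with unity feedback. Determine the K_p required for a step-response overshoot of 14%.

From %OS = 100·exp(−πζ/√(1−ζ²)) = 14%, ζ = −ln(0.14)/√(π²+ln²(0.14)) = 0.5305.
Characteristic equation s² + 8.4s + 5.1K_p = 0 gives ζ = 8.4/(2√(5.1K_p)).
Setting ζ = 0.5305: √(5.1K_p) = 8.4/(2·0.5305) = 7.917, so K_p = 62.68/5.1 = 12.3.

K_p = 12.3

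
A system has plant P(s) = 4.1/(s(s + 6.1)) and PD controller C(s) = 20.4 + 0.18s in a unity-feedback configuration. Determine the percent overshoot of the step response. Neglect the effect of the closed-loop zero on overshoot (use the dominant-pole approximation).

28.2%

Forward path: (20.4 + 0.18s)·4.1/(s(s+6.1)). The closed-loop characteristic equation is s² + (6.1 + 4.1·0.18)s + 4.1·20.4 = 0.
That is s² + 6.838s + 83.64 = 0, so ω_n = 9.145 rad/s and ζ = 6.838/(2·9.145) = 0.3738.
%OS = 100·exp(−πζ/√(1−ζ²)) = 28.2%.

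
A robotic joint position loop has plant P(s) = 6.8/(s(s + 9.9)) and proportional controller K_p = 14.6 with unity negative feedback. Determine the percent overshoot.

Closed-loop characteristic equation: s² + 9.9s + 99.28 = 0, so ω_n = 9.964 rad/s and ζ = 9.9/(2·9.964) = 0.4968.
%OS = 100·exp(−πζ/√(1−ζ²)) = 100·exp(−π·0.4968/√0.7532) = 16.6%.

16.6%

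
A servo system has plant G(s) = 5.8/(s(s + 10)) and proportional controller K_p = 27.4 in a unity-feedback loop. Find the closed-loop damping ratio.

1 + K_p·G(s) = 0 gives s² + 10s + 158.9 = 0.
So ω_n² = 158.9 ⇒ ω_n = 12.61 rad/s, and ζ = 10/(2ω_n) = 0.397.

ζ = 0.397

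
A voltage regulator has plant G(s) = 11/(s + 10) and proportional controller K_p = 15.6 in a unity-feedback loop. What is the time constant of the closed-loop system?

Closed-loop transfer function: T(s) = K_p·G(s)/(1 + K_p·G(s)) = 171.6/(s + 10 + 171.6) = 171.6/(s + 181.6).
Time constant τ = 1/181.6 = 0.00551 s.

τ = 0.00551 s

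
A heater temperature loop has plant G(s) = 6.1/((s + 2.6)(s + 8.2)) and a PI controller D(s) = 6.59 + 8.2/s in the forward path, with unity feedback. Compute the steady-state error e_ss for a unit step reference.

0

The open loop D(s)G(s) has a pole at the origin (type 1), so the static position error constant is infinite and e_ss = 1/(1+∞) = 0.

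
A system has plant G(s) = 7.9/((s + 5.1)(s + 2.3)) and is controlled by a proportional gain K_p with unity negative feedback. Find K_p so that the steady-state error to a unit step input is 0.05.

For a type-0 loop with proportional control, e_ss = 1/(1 + K_p·G(0)).
G(0) = 0.6735. Require 1/(1 + K_p·0.6735) = 0.05, so 1 + 0.6735·K_p = 20.
K_p = (20 − 1)/0.6735 = 28.2.

K_p = 28.2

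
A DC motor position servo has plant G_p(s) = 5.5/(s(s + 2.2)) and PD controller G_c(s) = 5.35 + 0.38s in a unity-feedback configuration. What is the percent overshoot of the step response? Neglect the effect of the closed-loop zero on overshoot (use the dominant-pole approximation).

Forward path: (5.35 + 0.38s)·5.5/(s(s+2.2)). The closed-loop characteristic equation is s² + (2.2 + 5.5·0.38)s + 5.5·5.35 = 0.
That is s² + 4.29s + 29.42 = 0, so ω_n = 5.424 rad/s and ζ = 4.29/(2·5.424) = 0.3954.
%OS = 100·exp(−πζ/√(1−ζ²)) = 25.9%.

25.9%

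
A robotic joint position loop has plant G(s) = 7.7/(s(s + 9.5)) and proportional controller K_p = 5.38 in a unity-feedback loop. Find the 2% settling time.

T_s ≈ 0.842 s

The closed-loop denominator s² + 9.5s + 41.43 gives ω_n = √41.43 = 6.436 and ζ = 9.5/(2ω_n) = 0.738.
2% settling time T_s ≈ 4/(ζω_n) = 4/4.75 = 0.842 s.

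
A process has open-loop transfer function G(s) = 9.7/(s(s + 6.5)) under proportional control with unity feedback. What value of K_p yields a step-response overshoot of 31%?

From %OS = 100·exp(−πζ/√(1−ζ²)) = 31%, ζ = −ln(0.31)/√(π²+ln²(0.31)) = 0.3493.
Characteristic equation s² + 6.5s + 9.7K_p = 0 gives ζ = 6.5/(2√(9.7K_p)).
Setting ζ = 0.3493: √(9.7K_p) = 6.5/(2·0.3493) = 9.304, so K_p = 86.56/9.7 = 8.92.

K_p = 8.92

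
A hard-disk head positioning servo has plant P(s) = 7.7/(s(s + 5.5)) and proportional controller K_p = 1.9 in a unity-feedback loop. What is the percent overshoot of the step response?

The closed-loop denominator s² + 5.5s + 14.63 gives ω_n = √14.63 = 3.825 and ζ = 5.5/(2ω_n) = 0.719.
%OS = 100·exp(−πζ/√(1−ζ²)) = 100·exp(−π·0.719/√0.4831) = 3.88%.

3.88%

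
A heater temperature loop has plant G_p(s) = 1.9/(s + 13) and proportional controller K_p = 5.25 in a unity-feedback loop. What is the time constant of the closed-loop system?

τ = 0.0435 s

Closed-loop transfer function: T(s) = K_p·G_p(s)/(1 + K_p·G_p(s)) = 9.975/(s + 13 + 9.975) = 9.975/(s + 22.98).
Time constant τ = 1/22.98 = 0.0435 s.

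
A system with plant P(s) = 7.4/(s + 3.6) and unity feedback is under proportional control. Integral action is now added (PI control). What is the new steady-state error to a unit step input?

Adding integral action puts a pole at s = 0 in the forward path, raising the system type to 1; a type-1 loop has zero steady-state error to a step.

0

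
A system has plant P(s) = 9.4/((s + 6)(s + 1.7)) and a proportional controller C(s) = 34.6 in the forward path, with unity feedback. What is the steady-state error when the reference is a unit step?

0.0304

The loop is type 0. Static position error constant K_pos = C(0)·P(0) = 34.6·0.9216 = 31.89.
Steady-state error to a unit step: e_ss = 1/(1+K_pos) = 1/32.89 = 0.0304.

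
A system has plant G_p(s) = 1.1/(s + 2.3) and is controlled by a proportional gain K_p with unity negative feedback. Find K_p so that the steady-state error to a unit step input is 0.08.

K_p = 24

For a type-0 loop with proportional control, e_ss = 1/(1 + K_p·G_p(0)).
G_p(0) = 0.4783. Require 1/(1 + K_p·0.4783) = 0.08, so 1 + 0.4783·K_p = 12.5.
K_p = (12.5 − 1)/0.4783 = 24.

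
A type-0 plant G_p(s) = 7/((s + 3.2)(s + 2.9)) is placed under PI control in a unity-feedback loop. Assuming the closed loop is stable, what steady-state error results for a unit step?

0

The PI controller's integrator makes the forward path type 1, so e_ss to a step is zero.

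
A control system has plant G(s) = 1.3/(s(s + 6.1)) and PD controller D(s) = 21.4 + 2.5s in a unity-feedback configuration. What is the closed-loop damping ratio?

ζ = 0.886

Forward path: (21.4 + 2.5s)·1.3/(s(s+6.1)). The closed-loop characteristic equation is s² + (6.1 + 1.3·2.5)s + 1.3·21.4 = 0.
That is s² + 9.35s + 27.82 = 0, so ω_n = 5.274 rad/s and ζ = 9.35/(2·5.274) = 0.8863.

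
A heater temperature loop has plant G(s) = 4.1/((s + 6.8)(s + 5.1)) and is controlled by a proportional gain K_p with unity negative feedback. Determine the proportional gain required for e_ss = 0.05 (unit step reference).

Steady-state error for a unit step on this type-0 loop is 1/(1 + K_p·G(0)).
G(0) = 0.1182. Require 1/(1 + K_p·0.1182) = 0.05, so 1 + 0.1182·K_p = 20.
K_p = (20 − 1)/0.1182 = 161.

K_p = 161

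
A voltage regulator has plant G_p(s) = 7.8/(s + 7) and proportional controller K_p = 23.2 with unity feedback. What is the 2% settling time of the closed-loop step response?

T_s ≈ 0.0213 s

Closed-loop transfer function: T(s) = K_p·G_p(s)/(1 + K_p·G_p(s)) = 181/(s + 7 + 181) = 181/(s + 188).
Time constant τ = 1/188 = 0.00532 s, so the 2% settling time is about 4τ = 0.0213 s.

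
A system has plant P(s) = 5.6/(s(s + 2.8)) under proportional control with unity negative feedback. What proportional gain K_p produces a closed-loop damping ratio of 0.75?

Closed-loop characteristic equation: s² + 2.8s + K_p·5.6 = 0.
So ω_n = √(5.6K_p) and 2ζω_n = 2.8, giving ζ = 2.8/(2√(5.6K_p)).
Setting ζ = 0.75: √(5.6K_p) = 2.8/(2·0.75) = 1.867, so K_p = 3.484/5.6 = 0.622.

K_p = 0.622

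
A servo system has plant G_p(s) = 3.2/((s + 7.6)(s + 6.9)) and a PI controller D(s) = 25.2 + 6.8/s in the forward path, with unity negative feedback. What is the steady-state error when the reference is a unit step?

The open loop D(s)G_p(s) has a pole at the origin (type 1), so the static position error constant is infinite and e_ss = 1/(1+∞) = 0.

0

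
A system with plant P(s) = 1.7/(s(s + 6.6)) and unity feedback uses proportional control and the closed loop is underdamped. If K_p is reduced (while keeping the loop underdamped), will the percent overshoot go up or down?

decrease

ζ = 6.6/(2√(1.7K_p)) rises as K_p falls; higher damping means less overshoot.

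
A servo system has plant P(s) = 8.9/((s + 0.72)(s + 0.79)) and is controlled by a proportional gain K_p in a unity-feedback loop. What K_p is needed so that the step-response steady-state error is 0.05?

K_p = 1.21

The loop is type 0, so e_ss(step) = 1/(1 + K_pos) with K_pos = K_p·P(0).
P(0) = 15.65. Require 1/(1 + K_p·15.65) = 0.05, so 1 + 15.65·K_p = 20.
K_p = (20 − 1)/15.65 = 1.21.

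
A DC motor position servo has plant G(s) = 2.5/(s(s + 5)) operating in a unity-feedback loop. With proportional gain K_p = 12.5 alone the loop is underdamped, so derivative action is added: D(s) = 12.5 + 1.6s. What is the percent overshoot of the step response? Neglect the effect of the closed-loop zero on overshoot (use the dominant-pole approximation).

Forward path: (12.5 + 1.6s)·2.5/(s(s+5)). The closed-loop characteristic equation is s² + (5 + 2.5·1.6)s + 2.5·12.5 = 0.
That is s² + 9s + 31.25 = 0, so ω_n = 5.59 rad/s and ζ = 9/(2·5.59) = 0.805.
%OS = 100·exp(−πζ/√(1−ζ²)) = 1.41%.

1.41%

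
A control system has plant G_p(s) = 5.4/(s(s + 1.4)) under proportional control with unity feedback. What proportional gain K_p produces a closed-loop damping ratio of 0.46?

K_p = 0.429

Closed-loop characteristic equation: s² + 1.4s + K_p·5.4 = 0.
So ω_n = √(5.4K_p) and 2ζω_n = 1.4, giving ζ = 1.4/(2√(5.4K_p)).
Setting ζ = 0.46: √(5.4K_p) = 1.4/(2·0.46) = 1.522, so K_p = 2.316/5.4 = 0.429.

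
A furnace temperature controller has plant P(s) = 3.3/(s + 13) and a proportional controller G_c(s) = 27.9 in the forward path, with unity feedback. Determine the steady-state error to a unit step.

The loop is type 0. Static position error constant K_pos = G_c(0)·P(0) = 27.9·0.2538 = 7.082.
Steady-state error to a unit step: e_ss = 1/(1+K_pos) = 1/8.082 = 0.124.

0.124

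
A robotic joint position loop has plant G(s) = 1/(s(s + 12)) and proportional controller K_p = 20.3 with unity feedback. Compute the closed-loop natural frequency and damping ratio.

ω_n = 4.51 rad/s, ζ = 1.33

With unity feedback the closed-loop characteristic equation is s² + 12s + 20.3·1 = s² + 12s + 20.3 = 0.
Matching s² + 2ζω_n s + ω_n²: ω_n = √20.3 = 4.506 rad/s and 2ζω_n = 12, so ζ = 12/(2·4.506) = 1.33.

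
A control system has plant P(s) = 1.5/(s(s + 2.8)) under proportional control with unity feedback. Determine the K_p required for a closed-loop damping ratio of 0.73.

Closed-loop characteristic equation: s² + 2.8s + K_p·1.5 = 0.
So ω_n = √(1.5K_p) and 2ζω_n = 2.8, giving ζ = 2.8/(2√(1.5K_p)).
Setting ζ = 0.73: √(1.5K_p) = 2.8/(2·0.73) = 1.918, so K_p = 3.678/1.5 = 2.45.

K_p = 2.45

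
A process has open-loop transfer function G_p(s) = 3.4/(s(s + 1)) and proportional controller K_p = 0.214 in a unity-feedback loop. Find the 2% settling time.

T_s ≈ 8 s

Closed-loop characteristic equation: s² + 1s + 0.7276 = 0, so ω_n = 0.853 rad/s and ζ = 1/(2·0.853) = 0.5862.
2% settling time T_s ≈ 4/(ζω_n) = 4/0.5 = 8 s.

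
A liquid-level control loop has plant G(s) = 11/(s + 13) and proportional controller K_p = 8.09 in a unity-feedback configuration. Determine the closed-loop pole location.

s = -102

Closed-loop transfer function: T(s) = K_p·G(s)/(1 + K_p·G(s)) = 88.99/(s + 13 + 88.99) = 88.99/(s + 102).
The closed-loop pole is at s = −102.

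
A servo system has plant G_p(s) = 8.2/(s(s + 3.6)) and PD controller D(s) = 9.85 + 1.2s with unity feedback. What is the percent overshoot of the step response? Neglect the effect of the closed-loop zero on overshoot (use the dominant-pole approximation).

Forward path: (9.85 + 1.2s)·8.2/(s(s+3.6)). The closed-loop characteristic equation is s² + (3.6 + 8.2·1.2)s + 8.2·9.85 = 0.
That is s² + 13.44s + 80.77 = 0, so ω_n = 8.987 rad/s and ζ = 13.44/(2·8.987) = 0.7477.
%OS = 100·exp(−πζ/√(1−ζ²)) = 2.91%.

2.91%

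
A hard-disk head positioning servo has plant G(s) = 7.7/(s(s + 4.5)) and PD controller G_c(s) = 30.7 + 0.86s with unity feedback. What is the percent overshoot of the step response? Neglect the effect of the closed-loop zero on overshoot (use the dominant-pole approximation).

Forward path: (30.7 + 0.86s)·7.7/(s(s+4.5)). The closed-loop characteristic equation is s² + (4.5 + 7.7·0.86)s + 7.7·30.7 = 0.
That is s² + 11.12s + 236.4 = 0, so ω_n = 15.37 rad/s and ζ = 11.12/(2·15.37) = 0.3617.
%OS = 100·exp(−πζ/√(1−ζ²)) = 29.6%.

29.6%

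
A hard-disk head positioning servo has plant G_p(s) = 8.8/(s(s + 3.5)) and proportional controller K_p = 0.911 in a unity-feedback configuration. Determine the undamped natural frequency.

The closed-loop denominator is s(s+3.5) + 0.911·8.8 = s² + 3.5s + 8.017.
So ω_n² = 8.017 ⇒ ω_n = 2.831 rad/s, and ζ = 3.5/(2ω_n) = 0.618.

ω_n = 2.83 rad/s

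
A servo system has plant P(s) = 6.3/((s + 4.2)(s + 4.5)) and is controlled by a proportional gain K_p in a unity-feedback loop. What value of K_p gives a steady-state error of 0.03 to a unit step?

K_p = 97

Steady-state error for a unit step on this type-0 loop is 1/(1 + K_p·P(0)).
P(0) = 0.3333. Require 1/(1 + K_p·0.3333) = 0.03, so 1 + 0.3333·K_p = 33.33.
K_p = (33.33 − 1)/0.3333 = 97.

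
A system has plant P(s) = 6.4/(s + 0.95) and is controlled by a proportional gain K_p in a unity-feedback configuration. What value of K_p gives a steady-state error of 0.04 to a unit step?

The loop is type 0, so e_ss(step) = 1/(1 + K_pos) with K_pos = K_p·P(0).
P(0) = 6.737. Require 1/(1 + K_p·6.737) = 0.04, so 1 + 6.737·K_p = 25.
K_p = (25 − 1)/6.737 = 3.56.

K_p = 3.56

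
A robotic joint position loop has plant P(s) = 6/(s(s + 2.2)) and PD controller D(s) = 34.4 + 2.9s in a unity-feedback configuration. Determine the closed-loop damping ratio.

Forward path: (34.4 + 2.9s)·6/(s(s+2.2)). The closed-loop characteristic equation is s² + (2.2 + 6·2.9)s + 6·34.4 = 0.
That is s² + 19.6s + 206.4 = 0, so ω_n = 14.37 rad/s and ζ = 19.6/(2·14.37) = 0.6821.

ζ = 0.682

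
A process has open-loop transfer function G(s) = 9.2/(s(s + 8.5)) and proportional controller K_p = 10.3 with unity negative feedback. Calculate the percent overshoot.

21.8%

The closed-loop denominator s² + 8.5s + 94.76 gives ω_n = √94.76 = 9.734 and ζ = 8.5/(2ω_n) = 0.4366.
%OS = 100·exp(−πζ/√(1−ζ²)) = 100·exp(−π·0.4366/√0.8094) = 21.8%.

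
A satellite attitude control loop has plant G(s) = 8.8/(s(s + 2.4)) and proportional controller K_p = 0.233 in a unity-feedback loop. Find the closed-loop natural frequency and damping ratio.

ω_n = 1.43 rad/s, ζ = 0.838

1 + K_p·G(s) = 0 gives s² + 2.4s + 2.05 = 0.
Matching s² + 2ζω_n s + ω_n²: ω_n = √2.05 = 1.432 rad/s and 2ζω_n = 2.4, so ζ = 2.4/(2·1.432) = 0.838.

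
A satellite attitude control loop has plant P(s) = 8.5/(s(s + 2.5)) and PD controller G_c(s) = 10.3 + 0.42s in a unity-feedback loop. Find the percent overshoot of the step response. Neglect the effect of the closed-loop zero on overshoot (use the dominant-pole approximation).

Forward path: (10.3 + 0.42s)·8.5/(s(s+2.5)). The closed-loop characteristic equation is s² + (2.5 + 8.5·0.42)s + 8.5·10.3 = 0.
That is s² + 6.07s + 87.55 = 0, so ω_n = 9.357 rad/s and ζ = 6.07/(2·9.357) = 0.3244.
%OS = 100·exp(−πζ/√(1−ζ²)) = 34.1%.

34.1%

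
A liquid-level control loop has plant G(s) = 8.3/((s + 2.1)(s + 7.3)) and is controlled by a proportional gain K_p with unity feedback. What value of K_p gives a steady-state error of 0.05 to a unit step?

The loop is type 0, so e_ss(step) = 1/(1 + K_pos) with K_pos = K_p·G(0).
G(0) = 0.5414. Require 1/(1 + K_p·0.5414) = 0.05, so 1 + 0.5414·K_p = 20.
K_p = (20 − 1)/0.5414 = 35.1.

K_p = 35.1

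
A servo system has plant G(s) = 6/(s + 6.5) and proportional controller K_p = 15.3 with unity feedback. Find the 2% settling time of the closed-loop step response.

Closed-loop transfer function: T(s) = K_p·G(s)/(1 + K_p·G(s)) = 91.8/(s + 6.5 + 91.8) = 91.8/(s + 98.3).
Time constant τ = 1/98.3 = 0.01017 s, so the 2% settling time is about 4τ = 0.0407 s.

T_s ≈ 0.0407 s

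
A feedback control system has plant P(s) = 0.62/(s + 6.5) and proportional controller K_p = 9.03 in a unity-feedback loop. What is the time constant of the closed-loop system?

τ = 0.0827 s

Closed-loop transfer function: T(s) = K_p·P(s)/(1 + K_p·P(s)) = 5.599/(s + 6.5 + 5.599) = 5.599/(s + 12.1).
Time constant τ = 1/12.1 = 0.0827 s.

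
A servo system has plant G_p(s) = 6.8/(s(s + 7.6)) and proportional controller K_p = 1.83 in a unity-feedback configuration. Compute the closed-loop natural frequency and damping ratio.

With unity feedback the closed-loop characteristic equation is s² + 7.6s + 1.83·6.8 = s² + 7.6s + 12.44 = 0.
So ω_n² = 12.44 ⇒ ω_n = 3.528 rad/s, and ζ = 7.6/(2ω_n) = 1.08.

ω_n = 3.53 rad/s, ζ = 1.08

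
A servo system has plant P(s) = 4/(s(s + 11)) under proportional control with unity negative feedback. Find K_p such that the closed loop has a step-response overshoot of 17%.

From %OS = 100·exp(−πζ/√(1−ζ²)) = 17%, ζ = −ln(0.17)/√(π²+ln²(0.17)) = 0.4913.
Characteristic equation s² + 11s + 4K_p = 0 gives ζ = 11/(2√(4K_p)).
Setting ζ = 0.4913: √(4K_p) = 11/(2·0.4913) = 11.2, so K_p = 125.3/4 = 31.3.

K_p = 31.3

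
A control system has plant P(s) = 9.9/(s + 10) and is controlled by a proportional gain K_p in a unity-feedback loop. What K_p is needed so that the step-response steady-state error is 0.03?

K_p = 32.7

For a type-0 loop with proportional control, e_ss = 1/(1 + K_p·P(0)).
P(0) = 0.99. Require 1/(1 + K_p·0.99) = 0.03, so 1 + 0.99·K_p = 33.33.
K_p = (33.33 − 1)/0.99 = 32.7.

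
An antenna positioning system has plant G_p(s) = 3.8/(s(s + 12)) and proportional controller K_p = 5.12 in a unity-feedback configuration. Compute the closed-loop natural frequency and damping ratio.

The closed-loop denominator is s(s+12) + 5.12·3.8 = s² + 12s + 19.46.
Matching s² + 2ζω_n s + ω_n²: ω_n = √19.46 = 4.411 rad/s and 2ζω_n = 12, so ζ = 12/(2·4.411) = 1.36.

ω_n = 4.41 rad/s, ζ = 1.36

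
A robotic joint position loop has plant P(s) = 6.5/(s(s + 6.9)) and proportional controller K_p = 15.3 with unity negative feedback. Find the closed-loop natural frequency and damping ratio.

ω_n = 9.97 rad/s, ζ = 0.346

The closed-loop denominator is s(s+6.9) + 15.3·6.5 = s² + 6.9s + 99.45.
Matching s² + 2ζω_n s + ω_n²: ω_n = √99.45 = 9.972 rad/s and 2ζω_n = 6.9, so ζ = 6.9/(2·9.972) = 0.346.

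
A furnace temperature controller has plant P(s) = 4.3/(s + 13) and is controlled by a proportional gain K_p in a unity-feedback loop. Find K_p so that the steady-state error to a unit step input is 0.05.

K_p = 57.4

The loop is type 0, so e_ss(step) = 1/(1 + K_pos) with K_pos = K_p·P(0).
P(0) = 0.3308. Require 1/(1 + K_p·0.3308) = 0.05, so 1 + 0.3308·K_p = 20.
K_p = (20 − 1)/0.3308 = 57.4.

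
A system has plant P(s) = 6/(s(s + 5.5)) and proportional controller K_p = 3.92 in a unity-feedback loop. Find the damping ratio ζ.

ζ = 0.567

The closed-loop denominator is s(s+5.5) + 3.92·6 = s² + 5.5s + 23.52.
So ω_n² = 23.52 ⇒ ω_n = 4.85 rad/s, and ζ = 5.5/(2ω_n) = 0.567.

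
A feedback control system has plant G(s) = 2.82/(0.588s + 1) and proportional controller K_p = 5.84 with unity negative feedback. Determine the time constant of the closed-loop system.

τ = 0.0337 s

Closed loop: T(s) = K_p·G/(1+K_p·G) = 16.47/(0.588s + 1 + 16.47), with pole at s = −(1 + 16.47)/0.588 = −29.71.
Closed-loop time constant τ = 1/29.71 = 0.0337 s.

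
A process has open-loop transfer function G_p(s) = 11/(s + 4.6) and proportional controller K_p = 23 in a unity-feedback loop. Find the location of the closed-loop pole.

s = -257.6

Closed-loop transfer function: T(s) = K_p·G_p(s)/(1 + K_p·G_p(s)) = 253/(s + 4.6 + 253) = 253/(s + 257.6).
The closed-loop pole is at s = −257.6.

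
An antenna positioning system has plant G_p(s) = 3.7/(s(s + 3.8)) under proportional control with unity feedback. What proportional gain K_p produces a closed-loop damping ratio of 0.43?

K_p = 5.28

Closed-loop characteristic equation: s² + 3.8s + K_p·3.7 = 0.
So ω_n = √(3.7K_p) and 2ζω_n = 3.8, giving ζ = 3.8/(2√(3.7K_p)).
Setting ζ = 0.43: √(3.7K_p) = 3.8/(2·0.43) = 4.419, so K_p = 19.52/3.7 = 5.28.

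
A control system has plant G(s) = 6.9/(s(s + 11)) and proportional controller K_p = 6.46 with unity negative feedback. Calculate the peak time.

T_p = 0.83 s

From 1 + K_pG(s) = 0: s² + 11s + 44.57 = 0 ⇒ ω_n = 6.676, ζ = 0.8238.
Damped frequency ω_d = ω_n√(1−ζ²) = 3.785 rad/s, so peak time T_p = π/ω_d = 0.83 s.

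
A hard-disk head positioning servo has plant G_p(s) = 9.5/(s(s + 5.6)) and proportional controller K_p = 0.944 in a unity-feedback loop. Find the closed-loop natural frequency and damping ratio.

1 + K_p·G_p(s) = 0 gives s² + 5.6s + 8.968 = 0.
So ω_n² = 8.968 ⇒ ω_n = 2.995 rad/s, and ζ = 5.6/(2ω_n) = 0.935.

ω_n = 2.99 rad/s, ζ = 0.935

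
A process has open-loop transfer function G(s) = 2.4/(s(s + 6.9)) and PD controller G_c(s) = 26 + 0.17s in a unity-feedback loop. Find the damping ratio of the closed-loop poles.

Forward path: (26 + 0.17s)·2.4/(s(s+6.9)). The closed-loop characteristic equation is s² + (6.9 + 2.4·0.17)s + 2.4·26 = 0.
That is s² + 7.308s + 62.4 = 0, so ω_n = 7.899 rad/s and ζ = 7.308/(2·7.899) = 0.4626.

ζ = 0.463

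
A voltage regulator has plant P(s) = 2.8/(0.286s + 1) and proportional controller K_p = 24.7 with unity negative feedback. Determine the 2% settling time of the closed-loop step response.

T_s ≈ 0.0163 s

Closed loop: T(s) = K_p·P/(1+K_p·P) = 69.16/(0.286s + 1 + 69.16), with pole at s = −(1 + 69.16)/0.286 = −245.3.
τ = 1/245.3 = 0.004076 s, so 2% settling time ≈ 4τ = 0.0163 s.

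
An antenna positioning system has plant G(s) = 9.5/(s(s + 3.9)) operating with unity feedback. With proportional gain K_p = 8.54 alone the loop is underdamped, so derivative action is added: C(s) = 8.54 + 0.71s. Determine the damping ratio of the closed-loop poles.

ζ = 0.591

Forward path: (8.54 + 0.71s)·9.5/(s(s+3.9)). The closed-loop characteristic equation is s² + (3.9 + 9.5·0.71)s + 9.5·8.54 = 0.
That is s² + 10.64s + 81.13 = 0, so ω_n = 9.007 rad/s and ζ = 10.64/(2·9.007) = 0.5909.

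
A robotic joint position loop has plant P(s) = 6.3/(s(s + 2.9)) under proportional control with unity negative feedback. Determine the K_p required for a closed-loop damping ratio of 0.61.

Closed-loop characteristic equation: s² + 2.9s + K_p·6.3 = 0.
So ω_n = √(6.3K_p) and 2ζω_n = 2.9, giving ζ = 2.9/(2√(6.3K_p)).
Setting ζ = 0.61: √(6.3K_p) = 2.9/(2·0.61) = 2.377, so K_p = 5.65/6.3 = 0.897.

K_p = 0.897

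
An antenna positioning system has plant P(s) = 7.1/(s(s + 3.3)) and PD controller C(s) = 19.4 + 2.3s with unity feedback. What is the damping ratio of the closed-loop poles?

ζ = 0.836

Forward path: (19.4 + 2.3s)·7.1/(s(s+3.3)). The closed-loop characteristic equation is s² + (3.3 + 7.1·2.3)s + 7.1·19.4 = 0.
That is s² + 19.63s + 137.7 = 0, so ω_n = 11.74 rad/s and ζ = 19.63/(2·11.74) = 0.8363.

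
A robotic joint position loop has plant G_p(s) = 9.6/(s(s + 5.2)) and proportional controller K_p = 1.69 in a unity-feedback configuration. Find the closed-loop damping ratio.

ζ = 0.645

1 + K_p·G_p(s) = 0 gives s² + 5.2s + 16.22 = 0.
Matching s² + 2ζω_n s + ω_n²: ω_n = √16.22 = 4.028 rad/s and 2ζω_n = 5.2, so ζ = 5.2/(2·4.028) = 0.645.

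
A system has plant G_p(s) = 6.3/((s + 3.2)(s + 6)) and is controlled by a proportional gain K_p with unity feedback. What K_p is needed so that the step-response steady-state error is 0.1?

The loop is type 0, so e_ss(step) = 1/(1 + K_pos) with K_pos = K_p·G_p(0).
G_p(0) = 0.3281. Require 1/(1 + K_p·0.3281) = 0.1, so 1 + 0.3281·K_p = 10.
K_p = (10 − 1)/0.3281 = 27.4.

K_p = 27.4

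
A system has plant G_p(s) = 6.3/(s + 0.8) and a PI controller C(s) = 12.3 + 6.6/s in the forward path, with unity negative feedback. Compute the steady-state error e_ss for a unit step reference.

0

The open loop C(s)G_p(s) has a pole at the origin (type 1), so the static position error constant is infinite and e_ss = 1/(1+∞) = 0.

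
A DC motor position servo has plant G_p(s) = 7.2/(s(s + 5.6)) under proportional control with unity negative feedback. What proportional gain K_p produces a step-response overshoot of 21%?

K_p = 5.5

From %OS = 100·exp(−πζ/√(1−ζ²)) = 21%, ζ = −ln(0.21)/√(π²+ln²(0.21)) = 0.4449.
Characteristic equation s² + 5.6s + 7.2K_p = 0 gives ζ = 5.6/(2√(7.2K_p)).
Setting ζ = 0.4449: √(7.2K_p) = 5.6/(2·0.4449) = 6.294, so K_p = 39.61/7.2 = 5.5.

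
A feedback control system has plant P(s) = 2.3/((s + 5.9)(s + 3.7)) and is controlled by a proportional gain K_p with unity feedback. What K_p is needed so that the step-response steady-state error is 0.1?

Steady-state error for a unit step on this type-0 loop is 1/(1 + K_p·P(0)).
P(0) = 0.1054. Require 1/(1 + K_p·0.1054) = 0.1, so 1 + 0.1054·K_p = 10.
K_p = (10 − 1)/0.1054 = 85.4.

K_p = 85.4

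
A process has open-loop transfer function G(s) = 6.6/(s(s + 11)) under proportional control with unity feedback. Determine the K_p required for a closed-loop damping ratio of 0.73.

K_p = 8.6

Closed-loop characteristic equation: s² + 11s + K_p·6.6 = 0.
So ω_n = √(6.6K_p) and 2ζω_n = 11, giving ζ = 11/(2√(6.6K_p)).
Setting ζ = 0.73: √(6.6K_p) = 11/(2·0.73) = 7.534, so K_p = 56.76/6.6 = 8.6.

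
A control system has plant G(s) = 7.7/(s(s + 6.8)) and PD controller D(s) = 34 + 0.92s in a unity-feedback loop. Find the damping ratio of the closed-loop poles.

ζ = 0.429

Forward path: (34 + 0.92s)·7.7/(s(s+6.8)). The closed-loop characteristic equation is s² + (6.8 + 7.7·0.92)s + 7.7·34 = 0.
That is s² + 13.88s + 261.8 = 0, so ω_n = 16.18 rad/s and ζ = 13.88/(2·16.18) = 0.429.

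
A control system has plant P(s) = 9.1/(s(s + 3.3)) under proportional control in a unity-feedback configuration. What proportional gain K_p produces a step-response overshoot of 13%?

K_p = 1.01

From %OS = 100·exp(−πζ/√(1−ζ²)) = 13%, ζ = −ln(0.13)/√(π²+ln²(0.13)) = 0.5446.
Characteristic equation s² + 3.3s + 9.1K_p = 0 gives ζ = 3.3/(2√(9.1K_p)).
Setting ζ = 0.5446: √(9.1K_p) = 3.3/(2·0.5446) = 3.029, so K_p = 9.178/9.1 = 1.01.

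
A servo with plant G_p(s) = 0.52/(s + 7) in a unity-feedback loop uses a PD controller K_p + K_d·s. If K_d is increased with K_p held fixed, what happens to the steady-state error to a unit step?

At s = 0 the derivative term contributes nothing: C(0) = K_p regardless of K_d, so K_pos = K_p·G_p(0) and e_ss are unchanged.

unchanged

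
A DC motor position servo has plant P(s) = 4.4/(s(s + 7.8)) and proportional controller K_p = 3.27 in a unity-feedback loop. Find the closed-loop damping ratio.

ζ = 1.03

The closed-loop denominator is s(s+7.8) + 3.27·4.4 = s² + 7.8s + 14.39.
So ω_n² = 14.39 ⇒ ω_n = 3.793 rad/s, and ζ = 7.8/(2ω_n) = 1.03.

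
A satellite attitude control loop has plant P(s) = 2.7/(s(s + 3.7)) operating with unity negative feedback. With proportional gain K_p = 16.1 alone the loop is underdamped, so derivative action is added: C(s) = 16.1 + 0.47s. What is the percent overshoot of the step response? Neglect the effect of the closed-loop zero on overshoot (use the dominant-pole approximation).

Forward path: (16.1 + 0.47s)·2.7/(s(s+3.7)). The closed-loop characteristic equation is s² + (3.7 + 2.7·0.47)s + 2.7·16.1 = 0.
That is s² + 4.969s + 43.47 = 0, so ω_n = 6.593 rad/s and ζ = 4.969/(2·6.593) = 0.3768.
%OS = 100·exp(−πζ/√(1−ζ²)) = 27.9%.

27.9%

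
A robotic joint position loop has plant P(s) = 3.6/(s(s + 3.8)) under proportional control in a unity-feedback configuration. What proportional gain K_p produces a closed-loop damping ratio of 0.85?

K_p = 1.39

Closed-loop characteristic equation: s² + 3.8s + K_p·3.6 = 0.
So ω_n = √(3.6K_p) and 2ζω_n = 3.8, giving ζ = 3.8/(2√(3.6K_p)).
Setting ζ = 0.85: √(3.6K_p) = 3.8/(2·0.85) = 2.235, so K_p = 4.997/3.6 = 1.39.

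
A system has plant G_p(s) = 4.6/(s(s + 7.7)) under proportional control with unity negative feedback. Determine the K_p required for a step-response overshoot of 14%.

From %OS = 100·exp(−πζ/√(1−ζ²)) = 14%, ζ = −ln(0.14)/√(π²+ln²(0.14)) = 0.5305.
Characteristic equation s² + 7.7s + 4.6K_p = 0 gives ζ = 7.7/(2√(4.6K_p)).
Setting ζ = 0.5305: √(4.6K_p) = 7.7/(2·0.5305) = 7.257, so K_p = 52.67/4.6 = 11.4.

K_p = 11.4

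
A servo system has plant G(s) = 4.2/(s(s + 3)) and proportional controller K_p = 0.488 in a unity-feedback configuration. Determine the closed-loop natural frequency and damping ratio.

The closed-loop denominator is s(s+3) + 0.488·4.2 = s² + 3s + 2.05.
So ω_n² = 2.05 ⇒ ω_n = 1.432 rad/s, and ζ = 3/(2ω_n) = 1.05.

ω_n = 1.43 rad/s, ζ = 1.05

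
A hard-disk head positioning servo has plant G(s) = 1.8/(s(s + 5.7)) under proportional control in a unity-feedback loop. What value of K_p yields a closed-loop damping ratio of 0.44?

Closed-loop characteristic equation: s² + 5.7s + K_p·1.8 = 0.
So ω_n = √(1.8K_p) and 2ζω_n = 5.7, giving ζ = 5.7/(2√(1.8K_p)).
Setting ζ = 0.44: √(1.8K_p) = 5.7/(2·0.44) = 6.477, so K_p = 41.96/1.8 = 23.3.

K_p = 23.3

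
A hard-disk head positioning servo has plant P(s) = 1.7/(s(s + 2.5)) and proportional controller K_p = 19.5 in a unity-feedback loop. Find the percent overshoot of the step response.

From 1 + K_pP(s) = 0: s² + 2.5s + 33.15 = 0 ⇒ ω_n = 5.758, ζ = 0.2171.
%OS = 100·exp(−πζ/√(1−ζ²)) = 100·exp(−π·0.2171/√0.9529) = 49.7%.

49.7%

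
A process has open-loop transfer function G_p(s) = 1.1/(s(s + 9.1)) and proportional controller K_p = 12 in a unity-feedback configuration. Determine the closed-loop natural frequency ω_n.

With unity feedback the closed-loop characteristic equation is s² + 9.1s + 12·1.1 = s² + 9.1s + 13.2 = 0.
Matching s² + 2ζω_n s + ω_n²: ω_n = √13.2 = 3.633 rad/s and 2ζω_n = 9.1, so ζ = 9.1/(2·3.633) = 1.25.

ω_n = 3.63 rad/s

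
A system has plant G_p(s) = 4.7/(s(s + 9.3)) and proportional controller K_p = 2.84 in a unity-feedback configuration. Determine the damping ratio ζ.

1 + K_p·G_p(s) = 0 gives s² + 9.3s + 13.35 = 0.
Matching s² + 2ζω_n s + ω_n²: ω_n = √13.35 = 3.653 rad/s and 2ζω_n = 9.3, so ζ = 9.3/(2·3.653) = 1.27.

ζ = 1.27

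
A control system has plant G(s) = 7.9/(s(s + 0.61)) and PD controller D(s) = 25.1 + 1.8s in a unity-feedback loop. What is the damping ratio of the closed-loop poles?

ζ = 0.527

Forward path: (25.1 + 1.8s)·7.9/(s(s+0.61)). The closed-loop characteristic equation is s² + (0.61 + 7.9·1.8)s + 7.9·25.1 = 0.
That is s² + 14.83s + 198.3 = 0, so ω_n = 14.08 rad/s and ζ = 14.83/(2·14.08) = 0.5266.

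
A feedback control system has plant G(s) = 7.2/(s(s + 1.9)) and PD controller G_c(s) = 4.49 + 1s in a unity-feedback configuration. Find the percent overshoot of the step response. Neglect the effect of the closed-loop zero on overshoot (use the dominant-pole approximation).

1.51%

Forward path: (4.49 + 1s)·7.2/(s(s+1.9)). The closed-loop characteristic equation is s² + (1.9 + 7.2·1)s + 7.2·4.49 = 0.
That is s² + 9.1s + 32.33 = 0, so ω_n = 5.686 rad/s and ζ = 9.1/(2·5.686) = 0.8002.
%OS = 100·exp(−πζ/√(1−ζ²)) = 1.51%.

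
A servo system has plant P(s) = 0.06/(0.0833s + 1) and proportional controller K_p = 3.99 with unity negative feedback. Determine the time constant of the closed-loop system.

Closed loop: T(s) = K_p·P/(1+K_p·P) = 0.2394/(0.0833s + 1 + 0.2394), with pole at s = −(1 + 0.2394)/0.0833 = −14.88.
Closed-loop time constant τ = 1/14.88 = 0.0672 s.

τ = 0.0672 s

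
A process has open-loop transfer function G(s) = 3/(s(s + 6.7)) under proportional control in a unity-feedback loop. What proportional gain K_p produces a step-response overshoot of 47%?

K_p = 68.5

From %OS = 100·exp(−πζ/√(1−ζ²)) = 47%, ζ = −ln(0.47)/√(π²+ln²(0.47)) = 0.2337.
Characteristic equation s² + 6.7s + 3K_p = 0 gives ζ = 6.7/(2√(3K_p)).
Setting ζ = 0.2337: √(3K_p) = 6.7/(2·0.2337) = 14.34, so K_p = 205.5/3 = 68.5.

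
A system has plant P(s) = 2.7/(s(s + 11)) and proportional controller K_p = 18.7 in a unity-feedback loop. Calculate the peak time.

The closed-loop denominator s² + 11s + 50.49 gives ω_n = √50.49 = 7.106 and ζ = 11/(2ω_n) = 0.774.
Damped frequency ω_d = ω_n√(1−ζ²) = 4.499 rad/s, so peak time T_p = π/ω_d = 0.698 s.

T_p = 0.698 s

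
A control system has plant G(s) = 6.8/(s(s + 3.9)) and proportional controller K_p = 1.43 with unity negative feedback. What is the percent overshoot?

The closed-loop denominator s² + 3.9s + 9.724 gives ω_n = √9.724 = 3.118 and ζ = 3.9/(2ω_n) = 0.6253.
%OS = 100·exp(−πζ/√(1−ζ²)) = 100·exp(−π·0.6253/√0.609) = 8.07%.

8.07%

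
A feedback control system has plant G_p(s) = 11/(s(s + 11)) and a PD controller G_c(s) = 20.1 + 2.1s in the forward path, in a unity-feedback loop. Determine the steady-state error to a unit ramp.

0.0498

The loop has one pole at the origin (type 1). Velocity error constant K_v = lim_{s→0} s·G_c(s)G_p(s) = 20.1·11/11 = 20.1.
Steady-state error to a unit ramp: e_ss = 1/K_v = 0.0498.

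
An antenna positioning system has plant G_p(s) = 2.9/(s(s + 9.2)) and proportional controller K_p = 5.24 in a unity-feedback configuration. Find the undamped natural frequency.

ω_n = 3.9 rad/s

With unity feedback the closed-loop characteristic equation is s² + 9.2s + 5.24·2.9 = s² + 9.2s + 15.2 = 0.
Matching s² + 2ζω_n s + ω_n²: ω_n = √15.2 = 3.898 rad/s and 2ζω_n = 9.2, so ζ = 9.2/(2·3.898) = 1.18.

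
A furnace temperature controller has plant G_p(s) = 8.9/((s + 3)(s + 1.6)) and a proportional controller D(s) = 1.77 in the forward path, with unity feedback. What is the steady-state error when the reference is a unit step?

0.234

The loop is type 0. Static position error constant K_pos = D(0)·G_p(0) = 1.77·1.854 = 3.282.
Steady-state error to a unit step: e_ss = 1/(1+K_pos) = 1/4.282 = 0.234.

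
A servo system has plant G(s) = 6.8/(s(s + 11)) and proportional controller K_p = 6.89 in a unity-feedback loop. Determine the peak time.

From 1 + K_pG(s) = 0: s² + 11s + 46.85 = 0 ⇒ ω_n = 6.845, ζ = 0.8035.
Damped frequency ω_d = ω_n√(1−ζ²) = 4.075 rad/s, so peak time T_p = π/ω_d = 0.771 s.

T_p = 0.771 s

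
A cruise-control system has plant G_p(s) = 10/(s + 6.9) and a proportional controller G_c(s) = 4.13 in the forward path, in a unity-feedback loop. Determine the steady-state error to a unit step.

0.143

The loop is type 0. Static position error constant K_pos = G_c(0)·G_p(0) = 4.13·1.449 = 5.986.
Steady-state error to a unit step: e_ss = 1/(1+K_pos) = 1/6.986 = 0.143.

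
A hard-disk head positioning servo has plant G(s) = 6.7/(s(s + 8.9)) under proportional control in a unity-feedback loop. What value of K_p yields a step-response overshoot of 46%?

From %OS = 100·exp(−πζ/√(1−ζ²)) = 46%, ζ = −ln(0.46)/√(π²+ln²(0.46)) = 0.24.
Characteristic equation s² + 8.9s + 6.7K_p = 0 gives ζ = 8.9/(2√(6.7K_p)).
Setting ζ = 0.24: √(6.7K_p) = 8.9/(2·0.24) = 18.55, so K_p = 343.9/6.7 = 51.3.

K_p = 51.3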